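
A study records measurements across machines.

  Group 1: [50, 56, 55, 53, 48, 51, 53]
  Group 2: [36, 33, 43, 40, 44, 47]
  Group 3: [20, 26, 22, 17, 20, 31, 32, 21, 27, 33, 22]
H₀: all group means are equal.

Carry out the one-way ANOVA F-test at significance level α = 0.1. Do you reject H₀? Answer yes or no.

Group means [52.29, 40.50, 24.64], grand mean 36.667
SSB = Σnᵢ(x̄ᵢ−x̄)² = 3387.859; SSW = ΣΣ(x−x̄ᵢ)² = 485.474
MSB = 3387.859/2 = 1693.9297; MSW = 485.474/21 = 23.1178
F = MSB/MSW = 73.2738
df = (2, 21)
p-value (upper-tail) = 0.00000
At α=0.1: p < α → reject H₀

reject H₀: yes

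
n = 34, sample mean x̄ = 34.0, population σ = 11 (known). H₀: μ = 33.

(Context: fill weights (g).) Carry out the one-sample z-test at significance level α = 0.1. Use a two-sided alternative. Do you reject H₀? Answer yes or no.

reject H₀: no

SE = σ/√n = 11/√34 = 1.8865
z = (x̄−μ₀)/SE = (34.0−33)/1.8865 = 0.5301
p-value (two-sided) = 0.59605
At α=0.1: p ≥ α → fail to reject H₀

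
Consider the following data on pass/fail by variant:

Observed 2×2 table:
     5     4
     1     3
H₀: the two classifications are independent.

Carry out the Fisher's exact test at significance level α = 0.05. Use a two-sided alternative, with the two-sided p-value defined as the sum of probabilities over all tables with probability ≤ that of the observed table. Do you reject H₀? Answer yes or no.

reject H₀: no

Margins: r₁=9, r₂=4, c₁=6, c₂=7, n=13
p_obs = C(9,5)·C(4,1)/C(13,6); sum pmf over tables with pmf ≤ p_obs
p-value (two-sided) = 0.55944
At α=0.05: p ≥ α → fail to reject H₀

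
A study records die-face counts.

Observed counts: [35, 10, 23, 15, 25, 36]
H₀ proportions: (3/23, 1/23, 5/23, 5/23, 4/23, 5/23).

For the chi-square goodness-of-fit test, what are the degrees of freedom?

degrees of freedom = 5

df = k − 1 = 6 − 1 = 5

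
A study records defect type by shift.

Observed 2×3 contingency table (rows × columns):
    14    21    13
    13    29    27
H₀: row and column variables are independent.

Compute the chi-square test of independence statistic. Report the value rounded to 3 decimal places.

test statistic = 2.529

Row totals [48, 69], col totals [27, 50, 40], n=117
χ² = (14−11.08)²/11.08 + (21−20.51)²/20.51 + (13−16.41)²/16.41 + (13−15.92)²/15.92 + (29−29.49)²/29.49 + (27−23.59)²/23.59 = 2.5293
df = 2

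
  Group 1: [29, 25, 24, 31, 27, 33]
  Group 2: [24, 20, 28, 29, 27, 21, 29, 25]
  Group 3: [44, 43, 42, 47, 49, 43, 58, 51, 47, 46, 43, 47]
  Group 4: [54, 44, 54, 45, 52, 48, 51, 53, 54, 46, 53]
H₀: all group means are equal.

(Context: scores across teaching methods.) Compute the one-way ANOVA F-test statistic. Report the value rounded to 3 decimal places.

Group means [28.17, 25.38, 46.67, 50.36], grand mean 40.162
SSB = Σnᵢ(x̄ᵢ−x̄)² = 4265.107; SSW = ΣΣ(x−x̄ᵢ)² = 519.920
MSB = 4265.107/3 = 1421.7022; MSW = 519.920/33 = 15.7552
F = MSB/MSW = 90.2372
df = (3, 33)

test statistic = 90.237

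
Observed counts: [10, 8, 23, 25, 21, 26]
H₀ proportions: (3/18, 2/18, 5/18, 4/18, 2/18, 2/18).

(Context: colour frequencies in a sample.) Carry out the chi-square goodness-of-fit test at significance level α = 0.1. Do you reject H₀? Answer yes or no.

reject H₀: yes

n = 113; E_i = n·p_i = [18.83, 12.56, 31.39, 25.11, 12.56, 12.56]
χ² = (10−18.83)²/18.83 + (8−12.56)²/12.56 + (23−31.39)²/31.39 + (25−25.11)²/25.11 + (21−12.56)²/12.56 + (26−12.56)²/12.56 = 28.1142
df = 5
p-value (upper-tail) = 0.00003
At α=0.1: p < α → reject H₀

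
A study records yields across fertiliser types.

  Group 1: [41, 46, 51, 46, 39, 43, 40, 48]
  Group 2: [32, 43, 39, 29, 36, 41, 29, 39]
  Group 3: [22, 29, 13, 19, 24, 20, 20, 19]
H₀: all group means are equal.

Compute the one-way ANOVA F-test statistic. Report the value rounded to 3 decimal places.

Group means [44.25, 36.00, 20.75], grand mean 33.667
SSB = Σnᵢ(x̄ᵢ−x̄)² = 2274.333; SSW = ΣΣ(x−x̄ᵢ)² = 477.000
MSB = 2274.333/2 = 1137.1667; MSW = 477.000/21 = 22.7143
F = MSB/MSW = 50.0639
df = (2, 21)

test statistic = 50.064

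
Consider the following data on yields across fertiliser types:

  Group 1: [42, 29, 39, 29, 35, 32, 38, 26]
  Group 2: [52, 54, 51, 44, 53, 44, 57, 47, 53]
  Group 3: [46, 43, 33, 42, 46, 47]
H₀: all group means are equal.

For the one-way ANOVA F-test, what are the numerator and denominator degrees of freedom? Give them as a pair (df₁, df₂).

k = 3 groups, N = 23 total
df = (k−1, N−k) = (3−1, 23−3) = (2, 20)

degrees of freedom = [2, 20]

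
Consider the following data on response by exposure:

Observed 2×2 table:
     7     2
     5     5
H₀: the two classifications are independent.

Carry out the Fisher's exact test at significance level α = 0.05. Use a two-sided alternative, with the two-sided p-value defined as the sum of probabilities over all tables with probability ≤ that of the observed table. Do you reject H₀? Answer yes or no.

Margins: r₁=9, r₂=10, c₁=12, c₂=7, n=19
p_obs = C(9,7)·C(10,5)/C(19,12); sum pmf over tables with pmf ≤ p_obs
p-value (two-sided) = 0.34985
At α=0.05: p ≥ α → fail to reject H₀

reject H₀: no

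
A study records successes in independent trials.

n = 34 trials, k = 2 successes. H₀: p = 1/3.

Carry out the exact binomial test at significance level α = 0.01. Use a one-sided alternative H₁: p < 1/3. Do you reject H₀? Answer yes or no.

Exact binomial: n=34, k=2, p₀=1/3=0.3333
P(X≤2) from Σ C(n,i)·p₀^i·(1−p₀)^(n−i)
p-value (one-sided, H₁ less) = 0.00016
At α=0.01: p < α → reject H₀

reject H₀: yes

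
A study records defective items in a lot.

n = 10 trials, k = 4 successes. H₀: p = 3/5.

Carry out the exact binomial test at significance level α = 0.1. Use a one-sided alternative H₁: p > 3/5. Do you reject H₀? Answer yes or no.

Exact binomial: n=10, k=4, p₀=3/5=0.6000
P(X≥4) from Σ C(n,i)·p₀^i·(1−p₀)^(n−i)
p-value (one-sided, H₁ greater) = 0.94524
At α=0.1: p ≥ α → fail to reject H₀

reject H₀: no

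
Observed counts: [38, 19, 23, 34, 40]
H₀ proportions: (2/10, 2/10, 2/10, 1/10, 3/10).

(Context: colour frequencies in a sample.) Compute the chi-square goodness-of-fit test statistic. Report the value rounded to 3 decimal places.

test statistic = 31.476

n = 154; E_i = n·p_i = [30.80, 30.80, 30.80, 15.40, 46.20]
χ² = (38−30.80)²/30.80 + (19−30.80)²/30.80 + (23−30.80)²/30.80 + (34−15.40)²/15.40 + (40−46.20)²/46.20 = 31.4762
df = 4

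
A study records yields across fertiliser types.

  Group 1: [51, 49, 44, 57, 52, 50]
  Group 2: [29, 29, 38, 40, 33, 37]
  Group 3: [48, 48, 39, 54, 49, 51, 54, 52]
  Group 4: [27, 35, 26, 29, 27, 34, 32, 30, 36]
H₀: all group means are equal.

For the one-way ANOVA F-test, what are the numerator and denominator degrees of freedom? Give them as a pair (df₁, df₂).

degrees of freedom = [3, 25]

k = 4 groups, N = 29 total
df = (k−1, N−k) = (4−1, 29−4) = (3, 25)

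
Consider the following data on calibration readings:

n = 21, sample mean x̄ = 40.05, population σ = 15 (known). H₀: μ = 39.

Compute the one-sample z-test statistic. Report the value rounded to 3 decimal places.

test statistic = 0.321

SE = σ/√n = 15/√21 = 3.2733
z = (x̄−μ₀)/SE = (40.05−39)/3.2733 = 0.3208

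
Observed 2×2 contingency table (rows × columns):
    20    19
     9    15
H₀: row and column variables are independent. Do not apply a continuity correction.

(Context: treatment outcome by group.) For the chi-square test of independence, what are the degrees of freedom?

df = (r−1)(c−1) = (2−1)·(2−1) = 1

degrees of freedom = 1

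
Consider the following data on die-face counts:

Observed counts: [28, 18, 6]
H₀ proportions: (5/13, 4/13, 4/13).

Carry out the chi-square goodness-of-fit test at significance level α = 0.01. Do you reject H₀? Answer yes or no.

n = 52; E_i = n·p_i = [20.00, 16.00, 16.00]
χ² = (28−20.00)²/20.00 + (18−16.00)²/16.00 + (6−16.00)²/16.00 = 9.7000
df = 2
p-value (upper-tail) = 0.00783
At α=0.01: p < α → reject H₀

reject H₀: yes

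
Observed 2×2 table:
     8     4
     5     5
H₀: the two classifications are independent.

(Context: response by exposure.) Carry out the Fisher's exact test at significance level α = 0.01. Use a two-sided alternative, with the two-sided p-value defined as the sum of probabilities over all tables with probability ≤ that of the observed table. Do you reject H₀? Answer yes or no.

reject H₀: no

Margins: r₁=12, r₂=10, c₁=13, c₂=9, n=22
p_obs = C(12,8)·C(10,5)/C(22,13); sum pmf over tables with pmf ≤ p_obs
p-value (two-sided) = 0.66563
At α=0.01: p ≥ α → fail to reject H₀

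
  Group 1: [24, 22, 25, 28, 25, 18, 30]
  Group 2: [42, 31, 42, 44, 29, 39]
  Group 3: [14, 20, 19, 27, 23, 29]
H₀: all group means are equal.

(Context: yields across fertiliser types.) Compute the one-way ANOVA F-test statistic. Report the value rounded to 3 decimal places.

Group means [24.57, 37.83, 22.00], grand mean 27.947
SSB = Σnᵢ(x̄ᵢ−x̄)² = 878.400; SSW = ΣΣ(x−x̄ᵢ)² = 442.548
MSB = 878.400/2 = 439.1999; MSW = 442.548/16 = 27.6592
F = MSB/MSW = 15.8790
df = (2, 16)

test statistic = 15.879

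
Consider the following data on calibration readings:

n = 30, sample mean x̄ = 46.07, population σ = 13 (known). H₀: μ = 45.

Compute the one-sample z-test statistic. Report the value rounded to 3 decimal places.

test statistic = 0.451

SE = σ/√n = 13/√30 = 2.3735
z = (x̄−μ₀)/SE = (46.07−45)/2.3735 = 0.4508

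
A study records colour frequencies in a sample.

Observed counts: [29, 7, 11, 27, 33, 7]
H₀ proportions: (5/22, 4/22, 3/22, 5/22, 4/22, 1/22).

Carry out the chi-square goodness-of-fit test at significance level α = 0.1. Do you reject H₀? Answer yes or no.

n = 114; E_i = n·p_i = [25.91, 20.73, 15.55, 25.91, 20.73, 5.18]
χ² = (29−25.91)²/25.91 + (7−20.73)²/20.73 + (11−15.55)²/15.55 + (27−25.91)²/25.91 + (33−20.73)²/20.73 + (7−5.18)²/5.18 = 18.7398
df = 5
p-value (upper-tail) = 0.00215
At α=0.1: p < α → reject H₀

reject H₀: yes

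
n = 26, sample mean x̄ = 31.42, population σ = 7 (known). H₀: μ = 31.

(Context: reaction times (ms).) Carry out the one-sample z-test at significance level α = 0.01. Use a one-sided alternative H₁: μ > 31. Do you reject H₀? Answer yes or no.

SE = σ/√n = 7/√26 = 1.3728
z = (x̄−μ₀)/SE = (31.42−31)/1.3728 = 0.3059
p-value (one-sided, H₁ greater) = 0.37982
At α=0.01: p ≥ α → fail to reject H₀

reject H₀: no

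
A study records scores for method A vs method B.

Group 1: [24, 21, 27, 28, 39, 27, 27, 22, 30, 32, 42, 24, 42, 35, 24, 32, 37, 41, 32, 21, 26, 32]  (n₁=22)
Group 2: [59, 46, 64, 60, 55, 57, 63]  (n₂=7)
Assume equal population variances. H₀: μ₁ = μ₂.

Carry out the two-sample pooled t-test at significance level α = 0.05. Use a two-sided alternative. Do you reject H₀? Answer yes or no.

x̄₁=30.227, s₁=6.761, n₁=22
x̄₂=57.714, s₂=6.047, n₂=7
s_p² = [21·6.761² + 6·6.047²]/27 = 43.6775
SE = √(s_p²·(1/22+1/7)) = 2.8679
t = (30.227−57.714)/2.8679 = -9.5843
df = 27
p-value (two-sided) = 0.00000
At α=0.05: p < α → reject H₀

reject H₀: yes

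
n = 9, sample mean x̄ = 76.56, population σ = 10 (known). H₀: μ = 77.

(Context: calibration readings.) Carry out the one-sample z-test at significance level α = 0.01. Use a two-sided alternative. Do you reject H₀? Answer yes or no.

SE = σ/√n = 10/√9 = 3.3333
z = (x̄−μ₀)/SE = (76.56−77)/3.3333 = -0.1320
p-value (two-sided) = 0.89498
At α=0.01: p ≥ α → fail to reject H₀

reject H₀: no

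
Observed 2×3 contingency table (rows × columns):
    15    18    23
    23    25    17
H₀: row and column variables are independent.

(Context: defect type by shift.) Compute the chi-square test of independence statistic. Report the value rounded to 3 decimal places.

test statistic = 3.071

Row totals [56, 65], col totals [38, 43, 40], n=121
χ² = (15−17.59)²/17.59 + (18−19.90)²/19.90 + (23−18.51)²/18.51 + (23−20.41)²/20.41 + (25−23.10)²/23.10 + (17−21.49)²/21.49 = 3.0713
df = 2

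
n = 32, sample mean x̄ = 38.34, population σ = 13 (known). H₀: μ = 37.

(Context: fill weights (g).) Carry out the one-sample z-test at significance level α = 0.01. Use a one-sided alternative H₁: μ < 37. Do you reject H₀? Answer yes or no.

reject H₀: no

SE = σ/√n = 13/√32 = 2.2981
z = (x̄−μ₀)/SE = (38.34−37)/2.2981 = 0.5831
p-value (one-sided, H₁ less) = 0.72008
At α=0.01: p ≥ α → fail to reject H₀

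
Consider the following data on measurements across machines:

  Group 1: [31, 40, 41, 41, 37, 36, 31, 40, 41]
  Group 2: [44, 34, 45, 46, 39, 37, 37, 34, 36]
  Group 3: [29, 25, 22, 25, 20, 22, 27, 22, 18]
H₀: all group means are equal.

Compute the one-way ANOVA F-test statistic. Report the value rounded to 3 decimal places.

test statistic = 39.917

Group means [37.56, 39.11, 23.33], grand mean 33.333
SSB = Σnᵢ(x̄ᵢ−x̄)² = 1360.889; SSW = ΣΣ(x−x̄ᵢ)² = 409.111
MSB = 1360.889/2 = 680.4444; MSW = 409.111/24 = 17.0463
F = MSB/MSW = 39.9174
df = (2, 24)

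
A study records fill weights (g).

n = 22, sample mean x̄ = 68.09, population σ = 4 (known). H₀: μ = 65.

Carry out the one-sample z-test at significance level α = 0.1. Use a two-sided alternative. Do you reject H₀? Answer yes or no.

SE = σ/√n = 4/√22 = 0.8528
z = (x̄−μ₀)/SE = (68.09−65)/0.8528 = 3.6233
p-value (two-sided) = 0.00029
At α=0.1: p < α → reject H₀

reject H₀: yes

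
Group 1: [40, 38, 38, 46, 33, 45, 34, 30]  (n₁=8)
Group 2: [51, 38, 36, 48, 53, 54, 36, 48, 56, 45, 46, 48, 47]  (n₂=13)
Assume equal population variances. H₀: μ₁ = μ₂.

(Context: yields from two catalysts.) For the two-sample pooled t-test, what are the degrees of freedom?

df = n₁ + n₂ − 2 = 8 + 13 − 2 = 19

degrees of freedom = 19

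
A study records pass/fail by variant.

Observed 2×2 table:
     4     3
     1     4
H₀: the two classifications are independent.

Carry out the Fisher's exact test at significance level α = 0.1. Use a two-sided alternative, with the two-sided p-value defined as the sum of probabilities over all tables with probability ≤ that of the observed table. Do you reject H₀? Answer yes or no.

Margins: r₁=7, r₂=5, c₁=5, c₂=7, n=12
p_obs = C(7,4)·C(5,1)/C(12,5); sum pmf over tables with pmf ≤ p_obs
p-value (two-sided) = 0.29293
At α=0.1: p ≥ α → fail to reject H₀

reject H₀: no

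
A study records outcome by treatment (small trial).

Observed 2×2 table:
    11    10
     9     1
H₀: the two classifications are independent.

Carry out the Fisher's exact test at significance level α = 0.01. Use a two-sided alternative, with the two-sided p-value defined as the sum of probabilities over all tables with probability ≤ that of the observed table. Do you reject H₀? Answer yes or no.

reject H₀: no

Margins: r₁=21, r₂=10, c₁=20, c₂=11, n=31
p_obs = C(21,11)·C(10,9)/C(31,20); sum pmf over tables with pmf ≤ p_obs
p-value (two-sided) = 0.05504
At α=0.01: p ≥ α → fail to reject H₀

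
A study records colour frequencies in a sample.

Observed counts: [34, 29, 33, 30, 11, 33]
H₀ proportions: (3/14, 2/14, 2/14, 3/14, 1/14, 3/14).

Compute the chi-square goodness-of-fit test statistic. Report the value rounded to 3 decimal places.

test statistic = 5.769

n = 170; E_i = n·p_i = [36.43, 24.29, 24.29, 36.43, 12.14, 36.43]
χ² = (34−36.43)²/36.43 + (29−24.29)²/24.29 + (33−24.29)²/24.29 + (30−36.43)²/36.43 + (11−12.14)²/12.14 + (33−36.43)²/36.43 = 5.7686
df = 5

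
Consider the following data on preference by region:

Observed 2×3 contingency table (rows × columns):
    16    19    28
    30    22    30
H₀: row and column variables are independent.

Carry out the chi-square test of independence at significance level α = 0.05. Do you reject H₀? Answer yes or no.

reject H₀: no

Row totals [63, 82], col totals [46, 41, 58], n=145
χ² = (16−19.99)²/19.99 + (19−17.81)²/17.81 + (28−25.20)²/25.20 + (30−26.01)²/26.01 + (22−23.19)²/23.19 + (30−32.80)²/32.80 = 2.0957
df = 2
p-value (upper-tail) = 0.35070
At α=0.05: p ≥ α → fail to reject H₀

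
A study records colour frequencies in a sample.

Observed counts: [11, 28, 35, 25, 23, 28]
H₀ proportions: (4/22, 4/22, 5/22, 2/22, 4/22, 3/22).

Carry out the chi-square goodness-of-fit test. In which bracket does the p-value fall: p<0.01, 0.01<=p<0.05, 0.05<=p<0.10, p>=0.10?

n = 150; E_i = n·p_i = [27.27, 27.27, 34.09, 13.64, 27.27, 20.45]
χ² = (11−27.27)²/27.27 + (28−27.27)²/27.27 + (35−34.09)²/34.09 + (25−13.64)²/13.64 + (23−27.27)²/27.27 + (28−20.45)²/20.45 = 22.6756
df = 5
p-value (upper-tail) = 0.00039
→ bracket: p<0.01

p-value bracket: p<0.01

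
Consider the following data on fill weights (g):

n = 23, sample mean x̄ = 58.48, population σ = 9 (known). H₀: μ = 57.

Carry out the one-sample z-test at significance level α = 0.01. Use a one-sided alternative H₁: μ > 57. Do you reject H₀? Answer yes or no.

SE = σ/√n = 9/√23 = 1.8766
z = (x̄−μ₀)/SE = (58.48−57)/1.8766 = 0.7886
p-value (one-sided, H₁ greater) = 0.21516
At α=0.01: p ≥ α → fail to reject H₀

reject H₀: no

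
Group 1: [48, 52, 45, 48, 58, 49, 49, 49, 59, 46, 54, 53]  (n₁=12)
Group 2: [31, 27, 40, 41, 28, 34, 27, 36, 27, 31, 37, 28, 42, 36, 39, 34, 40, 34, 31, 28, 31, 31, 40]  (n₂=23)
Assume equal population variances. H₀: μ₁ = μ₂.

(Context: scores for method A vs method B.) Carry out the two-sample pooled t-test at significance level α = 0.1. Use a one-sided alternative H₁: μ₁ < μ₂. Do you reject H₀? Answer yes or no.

x̄₁=50.833, s₁=4.448, n₁=12
x̄₂=33.609, s₂=5.043, n₂=23
s_p² = [11·4.448² + 22·5.043²]/33 = 23.5498
SE = √(s_p²·(1/12+1/23)) = 1.7281
t = (50.833−33.609)/1.7281 = 9.9673
df = 33
p-value (one-sided, H₁ less) = 1.00000
At α=0.1: p ≥ α → fail to reject H₀

reject H₀: no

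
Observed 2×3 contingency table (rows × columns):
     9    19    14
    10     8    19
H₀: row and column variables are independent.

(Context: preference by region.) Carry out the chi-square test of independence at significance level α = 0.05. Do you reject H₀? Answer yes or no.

reject H₀: no

Row totals [42, 37], col totals [19, 27, 33], n=79
χ² = (9−10.10)²/10.10 + (19−14.35)²/14.35 + (14−17.54)²/17.54 + (10−8.90)²/8.90 + (8−12.65)²/12.65 + (19−15.46)²/15.46 = 4.9952
df = 2
p-value (upper-tail) = 0.08228
At α=0.05: p ≥ α → fail to reject H₀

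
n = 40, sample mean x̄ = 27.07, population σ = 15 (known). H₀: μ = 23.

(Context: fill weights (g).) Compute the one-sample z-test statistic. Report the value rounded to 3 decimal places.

SE = σ/√n = 15/√40 = 2.3717
z = (x̄−μ₀)/SE = (27.07−23)/2.3717 = 1.7161

test statistic = 1.716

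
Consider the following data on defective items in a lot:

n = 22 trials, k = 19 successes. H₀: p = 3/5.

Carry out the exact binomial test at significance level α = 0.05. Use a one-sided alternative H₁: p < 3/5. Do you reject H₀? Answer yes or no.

Exact binomial: n=22, k=19, p₀=3/5=0.6000
P(X≤19) from Σ C(n,i)·p₀^i·(1−p₀)^(n−i)
p-value (one-sided, H₁ less) = 0.99844
At α=0.05: p ≥ α → fail to reject H₀

reject H₀: no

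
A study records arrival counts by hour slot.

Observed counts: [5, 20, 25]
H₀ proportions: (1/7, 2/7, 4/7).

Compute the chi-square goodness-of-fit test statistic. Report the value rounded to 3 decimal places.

test statistic = 3.375

n = 50; E_i = n·p_i = [7.14, 14.29, 28.57]
χ² = (5−7.14)²/7.14 + (20−14.29)²/14.29 + (25−28.57)²/28.57 = 3.3750
df = 2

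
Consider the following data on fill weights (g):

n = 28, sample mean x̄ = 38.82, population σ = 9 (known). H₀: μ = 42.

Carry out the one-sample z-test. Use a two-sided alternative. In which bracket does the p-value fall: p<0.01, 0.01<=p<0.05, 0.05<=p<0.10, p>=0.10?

SE = σ/√n = 9/√28 = 1.7008
z = (x̄−μ₀)/SE = (38.82−42)/1.7008 = -1.8697
p-value (two-sided) = 0.06153
→ bracket: 0.05<=p<0.10

p-value bracket: 0.05<=p<0.10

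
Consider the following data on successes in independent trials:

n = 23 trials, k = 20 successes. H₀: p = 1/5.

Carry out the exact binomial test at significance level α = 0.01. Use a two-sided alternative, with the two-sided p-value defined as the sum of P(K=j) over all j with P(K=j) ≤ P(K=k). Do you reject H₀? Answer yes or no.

reject H₀: yes

Exact binomial: n=23, k=20, p₀=1/5=0.2000
P(X=j) = C(n,j)·p₀^j·(1−p₀)^(n−j); p = Σ P(X=j) over j with P(X=j) ≤ P(X=20)
p-value (two-sided) = 0.00000
At α=0.01: p < α → reject H₀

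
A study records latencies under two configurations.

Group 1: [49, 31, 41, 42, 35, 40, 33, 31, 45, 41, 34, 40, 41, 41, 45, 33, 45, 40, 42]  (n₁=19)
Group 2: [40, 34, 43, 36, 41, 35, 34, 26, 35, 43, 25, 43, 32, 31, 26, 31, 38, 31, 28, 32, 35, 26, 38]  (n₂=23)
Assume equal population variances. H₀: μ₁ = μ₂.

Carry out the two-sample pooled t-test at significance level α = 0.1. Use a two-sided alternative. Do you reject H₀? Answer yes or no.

x̄₁=39.421, s₁=5.178, n₁=19
x̄₂=34.043, s₂=5.685, n₂=23
s_p² = [18·5.178² + 22·5.685²]/40 = 29.8397
SE = √(s_p²·(1/19+1/23)) = 1.6935
t = (39.421−34.043)/1.6935 = 3.1754
df = 40
p-value (two-sided) = 0.00288
At α=0.1: p < α → reject H₀

reject H₀: yes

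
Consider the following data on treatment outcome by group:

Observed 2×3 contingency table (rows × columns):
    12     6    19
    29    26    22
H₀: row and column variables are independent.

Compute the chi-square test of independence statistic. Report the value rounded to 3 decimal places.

Row totals [37, 77], col totals [41, 32, 41], n=114
χ² = (12−13.31)²/13.31 + (6−10.39)²/10.39 + (19−13.31)²/13.31 + (29−27.69)²/27.69 + (26−21.61)²/21.61 + (22−27.69)²/27.69 = 6.5381
df = 2

test statistic = 6.538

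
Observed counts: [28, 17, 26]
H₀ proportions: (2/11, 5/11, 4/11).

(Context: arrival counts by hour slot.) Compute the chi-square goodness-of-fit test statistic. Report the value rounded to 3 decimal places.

test statistic = 24.870

n = 71; E_i = n·p_i = [12.91, 32.27, 25.82]
χ² = (28−12.91)²/12.91 + (17−32.27)²/32.27 + (26−25.82)²/25.82 = 24.8704
df = 2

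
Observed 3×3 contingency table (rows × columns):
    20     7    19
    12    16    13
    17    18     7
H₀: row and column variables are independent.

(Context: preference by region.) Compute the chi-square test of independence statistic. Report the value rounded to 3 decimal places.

Row totals [46, 41, 42], col totals [49, 41, 39], n=129
χ² = (20−17.47)²/17.47 + (7−14.62)²/14.62 + (19−13.91)²/13.91 + (12−15.57)²/15.57 + (16−13.03)²/13.03 + (13−12.40)²/12.40 + (17−15.95)²/15.95 + (18−13.35)²/13.35 + (7−12.70)²/12.70 = 11.9743
df = 4

test statistic = 11.974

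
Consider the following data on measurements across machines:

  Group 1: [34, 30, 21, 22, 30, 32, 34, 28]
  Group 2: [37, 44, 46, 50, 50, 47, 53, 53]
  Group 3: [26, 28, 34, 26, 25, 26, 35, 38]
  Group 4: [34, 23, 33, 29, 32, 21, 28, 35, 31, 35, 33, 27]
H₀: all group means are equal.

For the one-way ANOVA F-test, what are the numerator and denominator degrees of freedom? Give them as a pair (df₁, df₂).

k = 4 groups, N = 36 total
df = (k−1, N−k) = (4−1, 36−4) = (3, 32)

degrees of freedom = [3, 32]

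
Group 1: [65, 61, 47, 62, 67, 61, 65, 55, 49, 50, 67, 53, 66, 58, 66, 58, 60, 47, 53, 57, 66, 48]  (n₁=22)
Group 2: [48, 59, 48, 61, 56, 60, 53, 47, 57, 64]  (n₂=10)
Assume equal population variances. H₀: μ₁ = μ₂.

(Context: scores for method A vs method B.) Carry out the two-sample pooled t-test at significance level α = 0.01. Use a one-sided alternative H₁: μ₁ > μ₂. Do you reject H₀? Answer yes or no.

x̄₁=58.227, s₁=7.023, n₁=22
x̄₂=55.300, s₂=6.038, n₂=10
s_p² = [21·7.023² + 9·6.038²]/30 = 45.4655
SE = √(s_p²·(1/22+1/10)) = 2.5716
t = (58.227−55.300)/2.5716 = 1.1383
df = 30
p-value (one-sided, H₁ greater) = 0.13200
At α=0.01: p ≥ α → fail to reject H₀

reject H₀: no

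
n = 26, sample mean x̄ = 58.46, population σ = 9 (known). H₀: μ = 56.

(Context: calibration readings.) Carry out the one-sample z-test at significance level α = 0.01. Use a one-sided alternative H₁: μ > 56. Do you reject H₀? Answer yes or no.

reject H₀: no

SE = σ/√n = 9/√26 = 1.7650
z = (x̄−μ₀)/SE = (58.46−56)/1.7650 = 1.3937
p-value (one-sided, H₁ greater) = 0.08170
At α=0.01: p ≥ α → fail to reject H₀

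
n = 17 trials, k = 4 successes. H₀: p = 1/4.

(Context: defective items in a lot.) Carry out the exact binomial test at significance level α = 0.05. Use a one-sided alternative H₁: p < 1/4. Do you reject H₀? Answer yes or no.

reject H₀: no

Exact binomial: n=17, k=4, p₀=1/4=0.2500
P(X≤4) from Σ C(n,i)·p₀^i·(1−p₀)^(n−i)
p-value (one-sided, H₁ less) = 0.57389
At α=0.05: p ≥ α → fail to reject H₀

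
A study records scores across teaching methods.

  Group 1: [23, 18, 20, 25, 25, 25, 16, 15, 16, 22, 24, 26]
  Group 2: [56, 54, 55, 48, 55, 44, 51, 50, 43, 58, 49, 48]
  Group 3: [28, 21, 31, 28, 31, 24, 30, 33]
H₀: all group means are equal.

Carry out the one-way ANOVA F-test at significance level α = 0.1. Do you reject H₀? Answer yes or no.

reject H₀: yes

Group means [21.25, 50.92, 28.25], grand mean 34.125
SSB = Σnᵢ(x̄ᵢ−x̄)² = 5648.833; SSW = ΣΣ(x−x̄ᵢ)² = 544.667
MSB = 5648.833/2 = 2824.4167; MSW = 544.667/29 = 18.7816
F = MSB/MSW = 150.3820
df = (2, 29)
p-value (upper-tail) = 0.00000
At α=0.1: p < α → reject H₀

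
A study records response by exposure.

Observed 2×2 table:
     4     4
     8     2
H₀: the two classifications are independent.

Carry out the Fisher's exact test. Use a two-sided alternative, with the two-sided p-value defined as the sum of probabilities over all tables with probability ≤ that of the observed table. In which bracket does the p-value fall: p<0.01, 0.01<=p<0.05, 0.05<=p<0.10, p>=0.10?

p-value bracket: p>=0.10

Margins: r₁=8, r₂=10, c₁=12, c₂=6, n=18
p_obs = C(8,4)·C(10,8)/C(18,12); sum pmf over tables with pmf ≤ p_obs
p-value (two-sided) = 0.32127
→ bracket: p>=0.10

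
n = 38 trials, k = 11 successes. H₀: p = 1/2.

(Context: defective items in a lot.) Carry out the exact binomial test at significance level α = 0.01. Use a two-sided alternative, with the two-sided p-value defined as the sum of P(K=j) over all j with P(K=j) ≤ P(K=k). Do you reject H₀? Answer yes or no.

reject H₀: no

Exact binomial: n=38, k=11, p₀=1/2=0.5000
P(X=j) = C(n,j)·p₀^j·(1−p₀)^(n−j); p = Σ P(X=j) over j with P(X=j) ≤ P(X=11)
p-value (two-sided) = 0.01385
At α=0.01: p ≥ α → fail to reject H₀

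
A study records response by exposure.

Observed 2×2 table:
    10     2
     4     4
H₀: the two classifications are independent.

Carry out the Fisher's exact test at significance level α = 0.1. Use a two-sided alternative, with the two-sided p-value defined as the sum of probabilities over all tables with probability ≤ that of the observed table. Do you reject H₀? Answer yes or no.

Margins: r₁=12, r₂=8, c₁=14, c₂=6, n=20
p_obs = C(12,10)·C(8,4)/C(20,14); sum pmf over tables with pmf ≤ p_obs
p-value (two-sided) = 0.16109
At α=0.1: p ≥ α → fail to reject H₀

reject H₀: no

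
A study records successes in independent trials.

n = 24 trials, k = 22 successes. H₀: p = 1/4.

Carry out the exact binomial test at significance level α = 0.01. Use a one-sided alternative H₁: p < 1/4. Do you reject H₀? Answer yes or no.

reject H₀: no

Exact binomial: n=24, k=22, p₀=1/4=0.2500
P(X≤22) from Σ C(n,i)·p₀^i·(1−p₀)^(n−i)
p-value (one-sided, H₁ less) = 1.00000
At α=0.01: p ≥ α → fail to reject H₀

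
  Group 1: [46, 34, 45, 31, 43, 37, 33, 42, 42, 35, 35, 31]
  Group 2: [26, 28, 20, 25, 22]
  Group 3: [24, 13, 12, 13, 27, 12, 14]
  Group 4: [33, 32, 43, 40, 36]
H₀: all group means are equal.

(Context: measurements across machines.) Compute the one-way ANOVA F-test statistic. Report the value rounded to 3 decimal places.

Group means [37.83, 24.20, 16.43, 36.80], grand mean 30.138
SSB = Σnᵢ(x̄ᵢ−x̄)² = 2424.467; SSW = ΣΣ(x−x̄ᵢ)² = 692.981
MSB = 2424.467/3 = 808.1558; MSW = 692.981/25 = 27.7192
F = MSB/MSW = 29.1551
df = (3, 25)

test statistic = 29.155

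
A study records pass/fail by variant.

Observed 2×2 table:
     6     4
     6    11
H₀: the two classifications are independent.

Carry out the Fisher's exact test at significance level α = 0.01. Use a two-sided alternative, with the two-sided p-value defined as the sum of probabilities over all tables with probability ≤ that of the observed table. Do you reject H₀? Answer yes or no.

reject H₀: no

Margins: r₁=10, r₂=17, c₁=12, c₂=15, n=27
p_obs = C(10,6)·C(17,6)/C(27,12); sum pmf over tables with pmf ≤ p_obs
p-value (two-sided) = 0.25660
At α=0.01: p ≥ α → fail to reject H₀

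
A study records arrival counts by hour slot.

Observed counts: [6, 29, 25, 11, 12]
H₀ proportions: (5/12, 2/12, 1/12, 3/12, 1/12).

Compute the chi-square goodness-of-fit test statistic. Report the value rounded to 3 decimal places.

n = 83; E_i = n·p_i = [34.58, 13.83, 6.92, 20.75, 6.92]
χ² = (6−34.58)²/34.58 + (29−13.83)²/13.83 + (25−6.92)²/6.92 + (11−20.75)²/20.75 + (12−6.92)²/6.92 = 95.8482
df = 4

test statistic = 95.848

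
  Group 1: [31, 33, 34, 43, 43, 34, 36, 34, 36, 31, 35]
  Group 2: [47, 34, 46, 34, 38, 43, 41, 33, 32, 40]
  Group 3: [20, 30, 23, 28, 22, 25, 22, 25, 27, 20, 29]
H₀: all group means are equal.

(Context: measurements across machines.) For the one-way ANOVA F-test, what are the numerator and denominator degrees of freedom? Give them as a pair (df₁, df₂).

degrees of freedom = [2, 29]

k = 3 groups, N = 32 total
df = (k−1, N−k) = (3−1, 32−3) = (2, 29)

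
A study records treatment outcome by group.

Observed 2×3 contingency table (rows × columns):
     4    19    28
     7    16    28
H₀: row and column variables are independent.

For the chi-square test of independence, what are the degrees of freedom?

degrees of freedom = 2

df = (r−1)(c−1) = (2−1)·(3−1) = 2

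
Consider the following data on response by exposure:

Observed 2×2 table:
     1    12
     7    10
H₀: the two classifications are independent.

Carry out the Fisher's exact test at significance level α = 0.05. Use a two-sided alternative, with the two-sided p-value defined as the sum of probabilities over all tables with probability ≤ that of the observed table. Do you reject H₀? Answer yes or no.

Margins: r₁=13, r₂=17, c₁=8, c₂=22, n=30
p_obs = C(13,1)·C(17,7)/C(30,8); sum pmf over tables with pmf ≤ p_obs
p-value (two-sided) = 0.09243
At α=0.05: p ≥ α → fail to reject H₀

reject H₀: no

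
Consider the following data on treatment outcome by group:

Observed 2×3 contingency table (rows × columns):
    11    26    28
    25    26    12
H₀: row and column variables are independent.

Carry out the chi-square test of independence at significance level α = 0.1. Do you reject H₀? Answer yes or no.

reject H₀: yes

Row totals [65, 63], col totals [36, 52, 40], n=128
χ² = (11−18.28)²/18.28 + (26−26.41)²/26.41 + (28−20.31)²/20.31 + (25−17.72)²/17.72 + (26−25.59)²/25.59 + (12−19.69)²/19.69 = 11.8161
df = 2
p-value (upper-tail) = 0.00272
At α=0.1: p < α → reject H₀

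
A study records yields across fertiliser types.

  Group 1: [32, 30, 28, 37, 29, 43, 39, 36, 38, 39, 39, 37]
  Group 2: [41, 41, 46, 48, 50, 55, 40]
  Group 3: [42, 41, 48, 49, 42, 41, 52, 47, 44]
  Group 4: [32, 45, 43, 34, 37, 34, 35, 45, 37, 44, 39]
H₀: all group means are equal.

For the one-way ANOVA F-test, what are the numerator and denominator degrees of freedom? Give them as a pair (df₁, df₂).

degrees of freedom = [3, 35]

k = 4 groups, N = 39 total
df = (k−1, N−k) = (4−1, 39−4) = (3, 35)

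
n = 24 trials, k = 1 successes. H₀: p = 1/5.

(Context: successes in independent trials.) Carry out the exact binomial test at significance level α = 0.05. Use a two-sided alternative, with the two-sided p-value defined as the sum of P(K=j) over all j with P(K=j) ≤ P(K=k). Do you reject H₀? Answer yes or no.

Exact binomial: n=24, k=1, p₀=1/5=0.2000
P(X=j) = C(n,j)·p₀^j·(1−p₀)^(n−j); p = Σ P(X=j) over j with P(X=j) ≤ P(X=1)
p-value (two-sided) = 0.06923
At α=0.05: p ≥ α → fail to reject H₀

reject H₀: no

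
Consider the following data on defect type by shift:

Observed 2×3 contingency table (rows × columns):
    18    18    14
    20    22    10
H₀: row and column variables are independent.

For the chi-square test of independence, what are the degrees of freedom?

degrees of freedom = 2

df = (r−1)(c−1) = (2−1)·(3−1) = 2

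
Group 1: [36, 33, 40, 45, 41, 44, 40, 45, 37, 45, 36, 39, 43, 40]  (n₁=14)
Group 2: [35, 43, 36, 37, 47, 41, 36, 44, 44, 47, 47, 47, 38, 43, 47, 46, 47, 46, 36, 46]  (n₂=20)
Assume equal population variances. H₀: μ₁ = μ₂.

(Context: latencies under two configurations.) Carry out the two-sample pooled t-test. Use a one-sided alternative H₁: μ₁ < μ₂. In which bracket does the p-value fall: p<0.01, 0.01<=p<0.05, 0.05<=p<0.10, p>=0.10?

p-value bracket: 0.05<=p<0.10

x̄₁=40.286, s₁=3.832, n₁=14
x̄₂=42.650, s₂=4.580, n₂=20
s_p² = [13·3.832² + 19·4.580²]/32 = 18.4190
SE = √(s_p²·(1/14+1/20)) = 1.4955
t = (40.286−42.650)/1.4955 = -1.5809
df = 32
p-value (one-sided, H₁ less) = 0.06187
→ bracket: 0.05<=p<0.10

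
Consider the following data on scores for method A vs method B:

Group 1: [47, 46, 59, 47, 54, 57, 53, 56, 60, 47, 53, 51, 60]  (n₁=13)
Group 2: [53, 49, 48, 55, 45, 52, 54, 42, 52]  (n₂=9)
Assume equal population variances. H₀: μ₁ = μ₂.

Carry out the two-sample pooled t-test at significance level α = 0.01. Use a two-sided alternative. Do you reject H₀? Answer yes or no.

reject H₀: no

x̄₁=53.077, s₁=5.171, n₁=13
x̄₂=50.000, s₂=4.359, n₂=9
s_p² = [12·5.171² + 8·4.359²]/20 = 23.6462
SE = √(s_p²·(1/13+1/9)) = 2.1086
t = (53.077−50.000)/2.1086 = 1.4592
df = 20
p-value (two-sided) = 0.16004
At α=0.01: p ≥ α → fail to reject H₀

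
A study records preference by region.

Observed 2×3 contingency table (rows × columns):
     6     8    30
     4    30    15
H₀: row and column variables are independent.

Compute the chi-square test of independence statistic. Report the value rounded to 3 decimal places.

Row totals [44, 49], col totals [10, 38, 45], n=93
χ² = (6−4.73)²/4.73 + (8−17.98)²/17.98 + (30−21.29)²/21.29 + (4−5.27)²/5.27 + (30−20.02)²/20.02 + (15−23.71)²/23.71 = 17.9198
df = 2

test statistic = 17.920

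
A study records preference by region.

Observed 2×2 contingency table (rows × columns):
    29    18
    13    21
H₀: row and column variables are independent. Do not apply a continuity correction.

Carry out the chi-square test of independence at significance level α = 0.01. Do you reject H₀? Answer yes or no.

Row totals [47, 34], col totals [42, 39], n=81
χ² = (29−24.37)²/24.37 + (18−22.63)²/22.63 + (13−17.63)²/17.63 + (21−16.37)²/16.37 = 4.3517
df = 1
p-value (upper-tail) = 0.03697
At α=0.01: p ≥ α → fail to reject H₀

reject H₀: no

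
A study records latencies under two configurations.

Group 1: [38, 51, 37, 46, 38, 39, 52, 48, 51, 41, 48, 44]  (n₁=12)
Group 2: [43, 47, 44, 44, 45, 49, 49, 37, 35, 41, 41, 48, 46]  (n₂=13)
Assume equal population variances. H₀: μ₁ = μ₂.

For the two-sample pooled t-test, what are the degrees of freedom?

df = n₁ + n₂ − 2 = 12 + 13 − 2 = 23

degrees of freedom = 23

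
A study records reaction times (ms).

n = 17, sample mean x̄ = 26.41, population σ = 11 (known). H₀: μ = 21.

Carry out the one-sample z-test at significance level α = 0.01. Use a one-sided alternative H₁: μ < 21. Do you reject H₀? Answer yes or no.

SE = σ/√n = 11/√17 = 2.6679
z = (x̄−μ₀)/SE = (26.41−21)/2.6679 = 2.0278
p-value (one-sided, H₁ less) = 0.97871
At α=0.01: p ≥ α → fail to reject H₀

reject H₀: no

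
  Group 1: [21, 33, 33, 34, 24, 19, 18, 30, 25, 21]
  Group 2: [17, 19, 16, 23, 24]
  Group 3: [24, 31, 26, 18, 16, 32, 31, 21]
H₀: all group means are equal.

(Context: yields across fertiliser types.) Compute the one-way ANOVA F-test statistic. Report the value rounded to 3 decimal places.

Group means [25.80, 19.80, 24.88], grand mean 24.174
SSB = Σnᵢ(x̄ᵢ−x̄)² = 126.029; SSW = ΣΣ(x−x̄ᵢ)² = 665.275
MSB = 126.029/2 = 63.0147; MSW = 665.275/20 = 33.2638
F = MSB/MSW = 1.8944
df = (2, 20)

test statistic = 1.894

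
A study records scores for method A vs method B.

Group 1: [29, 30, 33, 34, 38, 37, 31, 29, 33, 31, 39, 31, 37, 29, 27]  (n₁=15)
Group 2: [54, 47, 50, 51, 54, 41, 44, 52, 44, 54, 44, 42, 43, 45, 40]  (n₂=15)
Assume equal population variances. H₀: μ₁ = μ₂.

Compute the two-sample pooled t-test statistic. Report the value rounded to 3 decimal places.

test statistic = -8.941

x̄₁=32.533, s₁=3.739, n₁=15
x̄₂=47.000, s₂=5.028, n₂=15
s_p² = [14·3.739² + 14·5.028²]/28 = 19.6333
SE = √(s_p²·(1/15+1/15)) = 1.6180
t = (32.533−47.000)/1.6180 = -8.9413
df = 28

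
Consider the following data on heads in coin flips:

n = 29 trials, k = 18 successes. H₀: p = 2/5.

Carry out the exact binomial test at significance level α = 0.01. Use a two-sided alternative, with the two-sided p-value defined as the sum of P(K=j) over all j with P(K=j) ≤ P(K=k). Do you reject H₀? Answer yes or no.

reject H₀: no

Exact binomial: n=29, k=18, p₀=2/5=0.4000
P(X=j) = C(n,j)·p₀^j·(1−p₀)^(n−j); p = Σ P(X=j) over j with P(X=j) ≤ P(X=18)
p-value (two-sided) = 0.02144
At α=0.01: p ≥ α → fail to reject H₀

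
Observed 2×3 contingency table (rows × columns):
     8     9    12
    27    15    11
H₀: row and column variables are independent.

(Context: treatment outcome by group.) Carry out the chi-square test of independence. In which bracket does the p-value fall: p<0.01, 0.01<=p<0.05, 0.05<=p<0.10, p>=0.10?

Row totals [29, 53], col totals [35, 24, 23], n=82
χ² = (8−12.38)²/12.38 + (9−8.49)²/8.49 + (12−8.13)²/8.13 + (27−22.62)²/22.62 + (15−15.51)²/15.51 + (11−14.87)²/14.87 = 5.2862
df = 2
p-value (upper-tail) = 0.07114
→ bracket: 0.05<=p<0.10

p-value bracket: 0.05<=p<0.10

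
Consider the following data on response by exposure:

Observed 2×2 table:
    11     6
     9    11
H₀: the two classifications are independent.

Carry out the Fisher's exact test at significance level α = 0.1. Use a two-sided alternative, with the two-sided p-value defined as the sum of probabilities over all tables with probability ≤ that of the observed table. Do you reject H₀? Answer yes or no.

reject H₀: no

Margins: r₁=17, r₂=20, c₁=20, c₂=17, n=37
p_obs = C(17,11)·C(20,9)/C(37,20); sum pmf over tables with pmf ≤ p_obs
p-value (two-sided) = 0.32485
At α=0.1: p ≥ α → fail to reject H₀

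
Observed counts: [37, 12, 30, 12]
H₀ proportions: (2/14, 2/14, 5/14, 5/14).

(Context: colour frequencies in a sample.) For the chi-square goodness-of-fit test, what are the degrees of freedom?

degrees of freedom = 3

df = k − 1 = 4 − 1 = 3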